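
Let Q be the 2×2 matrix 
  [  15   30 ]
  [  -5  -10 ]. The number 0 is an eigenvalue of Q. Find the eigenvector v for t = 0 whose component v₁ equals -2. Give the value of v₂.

1

Q = [[15, 30], [-5, -10]].
Solving (Q)v = 0 gives the eigenspace spanned by (-2, 1).
With v₁ = -2, v = (-2, 1), so v₂ = 1.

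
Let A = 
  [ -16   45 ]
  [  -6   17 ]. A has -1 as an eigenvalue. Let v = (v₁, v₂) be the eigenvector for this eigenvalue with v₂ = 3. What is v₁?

9

A + 1I = [[-15, 45], [-6, 18]].
Solving (A + 1I)v = 0 gives the eigenspace spanned by (9, 3).
With v₂ = 3, v = (9, 3), so v₁ = 9.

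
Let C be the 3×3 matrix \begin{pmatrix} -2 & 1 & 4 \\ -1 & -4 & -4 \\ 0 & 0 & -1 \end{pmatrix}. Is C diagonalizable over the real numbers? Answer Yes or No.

No

Characteristic polynomial: p(t) = t^3 + 7t^2 + 15t + 9 = (t + 1)(t + 3)^2.
t = -3 has algebraic multiplicity 2; rank(C + 3I) = 2, so geometric multiplicity = 1.
Geometric multiplicity < algebraic multiplicity, so C is not diagonalizable.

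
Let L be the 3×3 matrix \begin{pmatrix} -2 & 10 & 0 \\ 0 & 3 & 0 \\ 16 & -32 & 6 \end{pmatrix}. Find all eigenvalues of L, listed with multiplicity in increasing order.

Characteristic polynomial: p(λ) = λ^3 - 7λ^2 + 36 = (λ - 6)(λ - 3)(λ + 2).
Roots (with multiplicity): -2, 3, 6.

-2, 3, 6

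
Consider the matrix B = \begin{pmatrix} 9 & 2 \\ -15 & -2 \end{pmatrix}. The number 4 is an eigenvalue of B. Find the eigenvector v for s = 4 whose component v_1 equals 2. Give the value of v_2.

B − 4I = [[5, 2], [-15, -6]].
Solving (B − 4I)v = 0 gives the eigenspace spanned by (2, -5).
With v_1 = 2, v = (2, -5), so v_2 = -5.

-5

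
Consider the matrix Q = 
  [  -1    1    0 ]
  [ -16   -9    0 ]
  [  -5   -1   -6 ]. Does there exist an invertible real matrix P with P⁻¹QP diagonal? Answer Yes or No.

No

Characteristic polynomial: p(λ) = λ^3 + 16λ^2 + 85λ + 150 = (λ + 5)^2(λ + 6).
λ = -5 has algebraic multiplicity 2; rank(Q + 5I) = 2, so geometric multiplicity = 1.
Geometric multiplicity < algebraic multiplicity, so Q is not diagonalizable.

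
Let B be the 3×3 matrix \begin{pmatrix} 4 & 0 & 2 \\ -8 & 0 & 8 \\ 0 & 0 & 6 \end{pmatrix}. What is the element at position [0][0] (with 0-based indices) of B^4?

256

Characteristic polynomial: λ^3 - 10λ^2 + 24λ = λ(λ - 6)(λ - 4), so the eigenvalues are 0, 4, 6.
λ=4: eigenvector (1, -2, 0).
λ=0: eigenvector (0, 1, 0).
λ=6: eigenvector (1, 0, 1).
P = [[1, 0, 1], [-2, 1, 0], [0, 0, 1]], D = diag(4, 0, 6), P⁻¹ = [[1, 0, -1], [2, 1, -2], [0, 0, 1]].
B⁴ = P·diag(256, 0, 1296)·P⁻¹ = [[256, 0, 1040], [-512, 0, 512], [0, 0, 1296]].
The requested entry is 256.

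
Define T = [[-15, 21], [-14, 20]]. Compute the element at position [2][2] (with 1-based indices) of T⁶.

139966

Characteristic polynomial: μ^2 - 5μ - 6 = (μ - 6)(μ + 1), so the eigenvalues are -1, 6.
μ=6: eigenvector (1, 1).
μ=-1: eigenvector (-3, -2).
P = [[1, -3], [1, -2]], D = diag(6, -1), P⁻¹ = [[-2, 3], [-1, 1]].
T⁶ = P·diag(46656, 1)·P⁻¹ = [[-93309, 139965], [-93310, 139966]].
The requested entry is 139966.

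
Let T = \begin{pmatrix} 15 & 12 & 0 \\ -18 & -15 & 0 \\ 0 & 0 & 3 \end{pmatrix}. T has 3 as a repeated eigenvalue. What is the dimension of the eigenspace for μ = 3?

T − 3I = [[12, 12, 0], [-18, -18, 0], [0, 0, 0]].
This matrix has rank 1, so its null space has dimension 3 − 1 = 2.

2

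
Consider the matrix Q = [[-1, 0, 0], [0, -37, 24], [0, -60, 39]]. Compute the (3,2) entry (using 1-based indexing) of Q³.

Characteristic polynomial: s^3 - s^2 - 5s - 3 = (s - 3)(s + 1)^2, so the eigenvalues are -1, -1, 3.
s=-1: eigenvector (1, 0, 0).
s=3: eigenvector (0, 3, 5).
s=-1: eigenvector (0, -2, -3).
P = [[1, 0, 0], [0, 3, -2], [0, 5, -3]], D = diag(-1, 3, -1), P⁻¹ = [[1, 0, 0], [0, -3, 2], [0, -5, 3]].
Q³ = P·diag(-1, 27, -1)·P⁻¹ = [[-1, 0, 0], [0, -253, 168], [0, -420, 279]].
The requested entry is -420.

-420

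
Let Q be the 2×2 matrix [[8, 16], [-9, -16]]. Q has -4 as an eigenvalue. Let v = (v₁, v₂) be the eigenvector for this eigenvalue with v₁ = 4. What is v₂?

Q + 4I = [[12, 16], [-9, -12]].
Solving (Q + 4I)v = 0 gives the eigenspace spanned by (4, -3).
With v₁ = 4, v = (4, -3), so v₂ = -3.

-3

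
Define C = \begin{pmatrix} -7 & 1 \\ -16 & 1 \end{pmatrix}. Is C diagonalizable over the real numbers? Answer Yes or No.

Characteristic polynomial: p(t) = t^2 + 6t + 9 = (t + 3)^2.
t = -3 has algebraic multiplicity 2; rank(C + 3I) = 1, so geometric multiplicity = 1.
Geometric multiplicity < algebraic multiplicity, so C is not diagonalizable.

No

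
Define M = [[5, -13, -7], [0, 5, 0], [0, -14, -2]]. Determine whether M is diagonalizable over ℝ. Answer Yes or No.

Characteristic polynomial: p(s) = s^3 - 8s^2 + 5s + 50 = (s - 5)^2(s + 2).
s = 5 has algebraic multiplicity 2; rank(M − 5I) = 2, so geometric multiplicity = 1.
Geometric multiplicity < algebraic multiplicity, so M is not diagonalizable.

No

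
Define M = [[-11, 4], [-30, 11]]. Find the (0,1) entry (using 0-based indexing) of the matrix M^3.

Characteristic polynomial: s^2 - 1 = (s - 1)(s + 1), so the eigenvalues are -1, 1.
s=1: eigenvector (1, 3).
s=-1: eigenvector (-2, -5).
P = [[1, -2], [3, -5]], D = diag(1, -1), P⁻¹ = [[-5, 2], [-3, 1]].
M³ = P·diag(1, -1)·P⁻¹ = [[-11, 4], [-30, 11]].
The requested entry is 4.

4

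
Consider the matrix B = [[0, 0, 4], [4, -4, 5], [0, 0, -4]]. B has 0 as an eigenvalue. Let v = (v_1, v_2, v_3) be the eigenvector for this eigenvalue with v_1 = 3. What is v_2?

B = [[0, 0, 4], [4, -4, 5], [0, 0, -4]].
Solving (B)v = 0 gives the eigenspace spanned by (3, 3, 0).
With v_1 = 3, v = (3, 3, 0), so v_2 = 3.

3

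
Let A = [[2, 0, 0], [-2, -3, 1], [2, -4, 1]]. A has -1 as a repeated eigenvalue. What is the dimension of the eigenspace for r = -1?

A + 1I = [[3, 0, 0], [-2, -2, 1], [2, -4, 2]].
This matrix has rank 2, so its null space has dimension 3 − 2 = 1.

1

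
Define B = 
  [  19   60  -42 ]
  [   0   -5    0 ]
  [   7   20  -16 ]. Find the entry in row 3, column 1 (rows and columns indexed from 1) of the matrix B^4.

609

Characteristic polynomial: s^3 + 2s^2 - 25s - 50 = (s - 5)(s + 2)(s + 5), so the eigenvalues are -5, -2, 5.
s=5: eigenvector (3, 0, 1).
s=-5: eigenvector (-6, 1, -2).
s=-2: eigenvector (-2, 0, -1).
P = [[3, -6, -2], [0, 1, 0], [1, -2, -1]], D = diag(5, -5, -2), P⁻¹ = [[1, 2, -2], [0, 1, 0], [1, 0, -3]].
B⁴ = P·diag(625, 625, 16)·P⁻¹ = [[1843, 0, -3654], [0, 625, 0], [609, 0, -1202]].
The requested entry is 609.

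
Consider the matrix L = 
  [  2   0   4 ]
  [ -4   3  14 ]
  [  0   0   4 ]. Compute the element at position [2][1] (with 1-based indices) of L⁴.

Characteristic polynomial: λ^3 - 9λ^2 + 26λ - 24 = (λ - 4)(λ - 3)(λ - 2), so the eigenvalues are 2, 3, 4.
λ=2: eigenvector (1, 4, 0).
λ=3: eigenvector (0, 1, 0).
λ=4: eigenvector (2, 6, 1).
P = [[1, 0, 2], [4, 1, 6], [0, 0, 1]], D = diag(2, 3, 4), P⁻¹ = [[1, 0, -2], [-4, 1, 2], [0, 0, 1]].
L⁴ = P·diag(16, 81, 256)·P⁻¹ = [[16, 0, 480], [-260, 81, 1570], [0, 0, 256]].
The requested entry is -260.

-260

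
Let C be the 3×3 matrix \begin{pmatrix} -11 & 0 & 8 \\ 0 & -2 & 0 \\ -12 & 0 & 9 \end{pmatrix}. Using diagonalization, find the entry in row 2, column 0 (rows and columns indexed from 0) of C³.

Characteristic polynomial: s^3 + 4s^2 + s - 6 = (s - 1)(s + 2)(s + 3), so the eigenvalues are -3, -2, 1.
s=-3: eigenvector (1, 0, 1).
s=-2: eigenvector (0, 1, 0).
s=1: eigenvector (2, 0, 3).
P = [[1, 0, 2], [0, 1, 0], [1, 0, 3]], D = diag(-3, -2, 1), P⁻¹ = [[3, 0, -2], [0, 1, 0], [-1, 0, 1]].
C³ = P·diag(-27, -8, 1)·P⁻¹ = [[-83, 0, 56], [0, -8, 0], [-84, 0, 57]].
The requested entry is -84.

-84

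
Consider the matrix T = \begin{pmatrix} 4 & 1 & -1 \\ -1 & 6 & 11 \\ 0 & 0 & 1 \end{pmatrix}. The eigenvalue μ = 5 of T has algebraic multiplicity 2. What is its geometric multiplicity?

T − 5I = [[-1, 1, -1], [-1, 1, 11], [0, 0, -4]].
This matrix has rank 2, so its null space has dimension 3 − 2 = 1.

1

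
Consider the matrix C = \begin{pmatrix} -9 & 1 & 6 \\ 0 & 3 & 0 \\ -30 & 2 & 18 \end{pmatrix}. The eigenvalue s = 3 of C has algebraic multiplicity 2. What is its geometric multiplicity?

1

C − 3I = [[-12, 1, 6], [0, 0, 0], [-30, 2, 15]].
This matrix has rank 2, so its null space has dimension 3 − 2 = 1.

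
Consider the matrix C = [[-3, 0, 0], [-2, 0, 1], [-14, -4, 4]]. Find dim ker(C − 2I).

C − 2I = [[-5, 0, 0], [-2, -2, 1], [-14, -4, 2]].
This matrix has rank 2, so its null space has dimension 3 − 2 = 1.

1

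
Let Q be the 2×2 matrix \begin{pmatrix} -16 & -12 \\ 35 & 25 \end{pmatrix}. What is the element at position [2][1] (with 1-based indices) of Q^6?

403515

Characteristic polynomial: t^2 - 9t + 20 = (t - 5)(t - 4), so the eigenvalues are 4, 5.
t=4: eigenvector (3, -5).
t=5: eigenvector (4, -7).
P = [[3, 4], [-5, -7]], D = diag(4, 5), P⁻¹ = [[7, 4], [-5, -3]].
Q⁶ = P·diag(4096, 15625)·P⁻¹ = [[-226484, -138348], [403515, 246205]].
The requested entry is 403515.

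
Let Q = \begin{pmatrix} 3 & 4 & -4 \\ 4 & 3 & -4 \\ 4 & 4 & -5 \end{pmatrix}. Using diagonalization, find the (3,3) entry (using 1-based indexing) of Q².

Characteristic polynomial: λ^3 - λ^2 - 5λ - 3 = (λ - 3)(λ + 1)^2, so the eigenvalues are -1, -1, 3.
λ=-1: eigenvector (1, 0, 1).
λ=3: eigenvector (1, 1, 1).
λ=-1: eigenvector (1, 1, 2).
P = [[1, 1, 1], [0, 1, 1], [1, 1, 2]], D = diag(-1, 3, -1), P⁻¹ = [[1, -1, 0], [1, 1, -1], [-1, 0, 1]].
Q² = P·diag(1, 9, 1)·P⁻¹ = [[9, 8, -8], [8, 9, -8], [8, 8, -7]].
The requested entry is -7.

-7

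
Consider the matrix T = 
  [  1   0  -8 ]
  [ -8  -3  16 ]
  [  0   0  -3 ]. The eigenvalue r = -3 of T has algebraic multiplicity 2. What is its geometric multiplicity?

2

T + 3I = [[4, 0, -8], [-8, 0, 16], [0, 0, 0]].
This matrix has rank 1, so its null space has dimension 3 − 1 = 2.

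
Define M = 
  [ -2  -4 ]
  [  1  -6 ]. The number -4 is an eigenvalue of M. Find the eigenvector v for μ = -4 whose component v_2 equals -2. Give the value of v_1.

M + 4I = [[2, -4], [1, -2]].
Solving (M + 4I)v = 0 gives the eigenspace spanned by (-4, -2).
With v_2 = -2, v = (-4, -2), so v_1 = -4.

-4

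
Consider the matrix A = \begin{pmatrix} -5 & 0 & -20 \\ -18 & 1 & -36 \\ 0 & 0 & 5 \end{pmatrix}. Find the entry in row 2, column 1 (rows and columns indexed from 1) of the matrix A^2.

72

Characteristic polynomial: r^3 - r^2 - 25r + 25 = (r - 5)(r - 1)(r + 5), so the eigenvalues are -5, 1, 5.
r=-5: eigenvector (1, 3, 0).
r=1: eigenvector (0, 1, 0).
r=5: eigenvector (-2, 0, 1).
P = [[1, 0, -2], [3, 1, 0], [0, 0, 1]], D = diag(-5, 1, 5), P⁻¹ = [[1, 0, 2], [-3, 1, -6], [0, 0, 1]].
A² = P·diag(25, 1, 25)·P⁻¹ = [[25, 0, 0], [72, 1, 144], [0, 0, 25]].
The requested entry is 72.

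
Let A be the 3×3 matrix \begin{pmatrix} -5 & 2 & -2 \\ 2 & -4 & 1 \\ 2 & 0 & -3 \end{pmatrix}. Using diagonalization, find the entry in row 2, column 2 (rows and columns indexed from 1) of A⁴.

Characteristic polynomial: μ^3 + 12μ^2 + 47μ + 60 = (μ + 3)(μ + 4)(μ + 5), so the eigenvalues are -5, -4, -3.
μ=-5: eigenvector (1, -1, -1).
μ=-4: eigenvector (2, -3, -4).
μ=-3: eigenvector (0, 1, 1).
P = [[1, 2, 0], [-1, -3, 1], [-1, -4, 1]], D = diag(-5, -4, -3), P⁻¹ = [[1, -2, 2], [0, 1, -1], [1, 2, -1]].
A⁴ = P·diag(625, 256, 81)·P⁻¹ = [[625, -738, 738], [-544, 644, -563], [-544, 388, -307]].
The requested entry is 644.

644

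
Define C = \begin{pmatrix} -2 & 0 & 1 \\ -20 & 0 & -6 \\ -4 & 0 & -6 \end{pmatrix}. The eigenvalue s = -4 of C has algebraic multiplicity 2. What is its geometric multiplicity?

1

C + 4I = [[2, 0, 1], [-20, 4, -6], [-4, 0, -2]].
This matrix has rank 2, so its null space has dimension 3 − 2 = 1.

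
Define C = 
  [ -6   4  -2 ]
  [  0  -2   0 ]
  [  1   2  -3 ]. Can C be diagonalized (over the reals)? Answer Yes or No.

Characteristic polynomial: p(s) = s^3 + 11s^2 + 38s + 40 = (s + 2)(s + 4)(s + 5).
All 3 eigenvalues are distinct, so C is diagonalizable.

Yes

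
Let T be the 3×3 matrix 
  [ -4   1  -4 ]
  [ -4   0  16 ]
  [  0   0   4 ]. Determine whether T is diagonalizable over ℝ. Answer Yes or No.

Characteristic polynomial: p(λ) = λ^3 - 12λ - 16 = (λ - 4)(λ + 2)^2.
λ = -2 has algebraic multiplicity 2; rank(T + 2I) = 2, so geometric multiplicity = 1.
Geometric multiplicity < algebraic multiplicity, so T is not diagonalizable.

No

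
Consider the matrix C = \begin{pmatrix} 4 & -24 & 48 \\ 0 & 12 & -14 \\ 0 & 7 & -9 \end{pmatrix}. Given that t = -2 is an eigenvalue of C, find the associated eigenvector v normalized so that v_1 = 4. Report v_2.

C + 2I = [[6, -24, 48], [0, 14, -14], [0, 7, -7]].
Solving (C + 2I)v = 0 gives the eigenspace spanned by (4, -1, -1).
With v_1 = 4, v = (4, -1, -1), so v_2 = -1.

-1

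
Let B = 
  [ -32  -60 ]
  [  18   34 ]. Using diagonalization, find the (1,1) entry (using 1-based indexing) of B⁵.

Characteristic polynomial: s^2 - 2s - 8 = (s - 4)(s + 2), so the eigenvalues are -2, 4.
s=4: eigenvector (-5, 3).
s=-2: eigenvector (-2, 1).
P = [[-5, -2], [3, 1]], D = diag(4, -2), P⁻¹ = [[1, 2], [-3, -5]].
B⁵ = P·diag(1024, -32)·P⁻¹ = [[-5312, -10560], [3168, 6304]].
The requested entry is -5312.

-5312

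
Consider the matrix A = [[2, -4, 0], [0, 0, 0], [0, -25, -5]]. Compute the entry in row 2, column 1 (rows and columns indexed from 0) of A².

Characteristic polynomial: r^3 + 3r^2 - 10r = r(r - 2)(r + 5), so the eigenvalues are -5, 0, 2.
r=2: eigenvector (1, 0, 0).
r=0: eigenvector (2, 1, -5).
r=-5: eigenvector (0, 0, 1).
P = [[1, 2, 0], [0, 1, 0], [0, -5, 1]], D = diag(2, 0, -5), P⁻¹ = [[1, -2, 0], [0, 1, 0], [0, 5, 1]].
A² = P·diag(4, 0, 25)·P⁻¹ = [[4, -8, 0], [0, 0, 0], [0, 125, 25]].
The requested entry is 125.

125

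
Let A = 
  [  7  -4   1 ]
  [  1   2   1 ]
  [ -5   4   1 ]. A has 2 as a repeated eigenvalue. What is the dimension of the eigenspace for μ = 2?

A − 2I = [[5, -4, 1], [1, 0, 1], [-5, 4, -1]].
This matrix has rank 2, so its null space has dimension 3 − 2 = 1.

1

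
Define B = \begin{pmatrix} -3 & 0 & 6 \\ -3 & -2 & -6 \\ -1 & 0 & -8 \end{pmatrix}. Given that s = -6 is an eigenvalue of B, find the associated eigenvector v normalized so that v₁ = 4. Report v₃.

-2

B + 6I = [[3, 0, 6], [-3, 4, -6], [-1, 0, -2]].
Solving (B + 6I)v = 0 gives the eigenspace spanned by (4, 0, -2).
With v₁ = 4, v = (4, 0, -2), so v₃ = -2.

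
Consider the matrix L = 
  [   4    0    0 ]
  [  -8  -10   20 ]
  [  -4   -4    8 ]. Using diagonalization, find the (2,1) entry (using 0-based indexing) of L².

Characteristic polynomial: μ^3 - 2μ^2 - 8μ = μ(μ - 4)(μ + 2), so the eigenvalues are -2, 0, 4.
μ=0: eigenvector (0, 2, 1).
μ=-2: eigenvector (0, 5, 2).
μ=4: eigenvector (1, -2, -1).
P = [[0, 0, 1], [2, 5, -2], [1, 2, -1]], D = diag(0, -2, 4), P⁻¹ = [[1, -2, 5], [0, 1, -2], [1, 0, 0]].
L² = P·diag(0, 4, 16)·P⁻¹ = [[16, 0, 0], [-32, 20, -40], [-16, 8, -16]].
The requested entry is 8.

8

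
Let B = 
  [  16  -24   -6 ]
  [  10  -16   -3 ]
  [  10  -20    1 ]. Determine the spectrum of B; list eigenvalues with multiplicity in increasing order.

-4, 1, 4

Characteristic polynomial: p(t) = t^3 - t^2 - 16t + 16 = (t - 4)(t - 1)(t + 4).
Roots (with multiplicity): -4, 1, 4.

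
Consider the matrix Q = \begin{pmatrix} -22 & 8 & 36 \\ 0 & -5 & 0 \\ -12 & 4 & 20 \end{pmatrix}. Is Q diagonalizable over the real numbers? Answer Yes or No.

Characteristic polynomial: p(μ) = μ^3 + 7μ^2 + 2μ - 40 = (μ - 2)(μ + 4)(μ + 5).
All 3 eigenvalues are distinct, so Q is diagonalizable.

Yes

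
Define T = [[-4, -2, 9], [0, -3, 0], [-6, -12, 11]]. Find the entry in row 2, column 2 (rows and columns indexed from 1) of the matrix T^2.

9

Characteristic polynomial: λ^3 - 4λ^2 - 11λ + 30 = (λ - 5)(λ - 2)(λ + 3), so the eigenvalues are -3, 2, 5.
λ=-3: eigenvector (-2, 1, 0).
λ=2: eigenvector (3, 0, 2).
λ=5: eigenvector (1, 0, 1).
P = [[-2, 3, 1], [1, 0, 0], [0, 2, 1]], D = diag(-3, 2, 5), P⁻¹ = [[0, 1, 0], [1, 2, -1], [-2, -4, 3]].
T² = P·diag(9, 4, 25)·P⁻¹ = [[-38, -94, 63], [0, 9, 0], [-42, -84, 67]].
The requested entry is 9.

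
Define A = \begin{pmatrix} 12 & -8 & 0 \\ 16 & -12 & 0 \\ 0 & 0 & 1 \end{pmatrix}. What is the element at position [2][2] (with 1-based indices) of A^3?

Characteristic polynomial: λ^3 - λ^2 - 16λ + 16 = (λ - 4)(λ - 1)(λ + 4), so the eigenvalues are -4, 1, 4.
λ=-4: eigenvector (1, 2, 0).
λ=4: eigenvector (-1, -1, 0).
λ=1: eigenvector (0, 0, 1).
P = [[1, -1, 0], [2, -1, 0], [0, 0, 1]], D = diag(-4, 4, 1), P⁻¹ = [[-1, 1, 0], [-2, 1, 0], [0, 0, 1]].
A³ = P·diag(-64, 64, 1)·P⁻¹ = [[192, -128, 0], [256, -192, 0], [0, 0, 1]].
The requested entry is -192.

-192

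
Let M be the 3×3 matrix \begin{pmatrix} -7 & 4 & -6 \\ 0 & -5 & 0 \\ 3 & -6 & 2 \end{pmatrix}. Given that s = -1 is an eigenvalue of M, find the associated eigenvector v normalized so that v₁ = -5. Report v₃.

M + 1I = [[-6, 4, -6], [0, -4, 0], [3, -6, 3]].
Solving (M + 1I)v = 0 gives the eigenspace spanned by (-5, 0, 5).
With v₁ = -5, v = (-5, 0, 5), so v₃ = 5.

5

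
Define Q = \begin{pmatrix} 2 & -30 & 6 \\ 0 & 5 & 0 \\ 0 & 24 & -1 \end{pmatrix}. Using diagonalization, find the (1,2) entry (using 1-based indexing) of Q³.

-306

Characteristic polynomial: λ^3 - 6λ^2 + 3λ + 10 = (λ - 5)(λ - 2)(λ + 1), so the eigenvalues are -1, 2, 5.
λ=-1: eigenvector (-2, 0, 1).
λ=5: eigenvector (-2, 1, 4).
λ=2: eigenvector (1, 0, 0).
P = [[-2, -2, 1], [0, 1, 0], [1, 4, 0]], D = diag(-1, 5, 2), P⁻¹ = [[0, -4, 1], [0, 1, 0], [1, -6, 2]].
Q³ = P·diag(-1, 125, 8)·P⁻¹ = [[8, -306, 18], [0, 125, 0], [0, 504, -1]].
The requested entry is -306.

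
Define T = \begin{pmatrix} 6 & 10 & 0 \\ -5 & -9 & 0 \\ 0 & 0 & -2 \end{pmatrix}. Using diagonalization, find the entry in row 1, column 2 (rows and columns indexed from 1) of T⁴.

Characteristic polynomial: r^3 + 5r^2 + 2r - 8 = (r - 1)(r + 2)(r + 4), so the eigenvalues are -4, -2, 1.
r=-4: eigenvector (-1, 1, 0).
r=1: eigenvector (-2, 1, 0).
r=-2: eigenvector (0, 0, 1).
P = [[-1, -2, 0], [1, 1, 0], [0, 0, 1]], D = diag(-4, 1, -2), P⁻¹ = [[1, 2, 0], [-1, -1, 0], [0, 0, 1]].
T⁴ = P·diag(256, 1, 16)·P⁻¹ = [[-254, -510, 0], [255, 511, 0], [0, 0, 16]].
The requested entry is -510.

-510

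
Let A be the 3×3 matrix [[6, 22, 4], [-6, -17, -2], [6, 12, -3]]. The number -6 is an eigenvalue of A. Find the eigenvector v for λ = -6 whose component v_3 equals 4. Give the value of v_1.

6

A + 6I = [[12, 22, 4], [-6, -11, -2], [6, 12, 3]].
Solving (A + 6I)v = 0 gives the eigenspace spanned by (6, -4, 4).
With v_3 = 4, v = (6, -4, 4), so v_1 = 6.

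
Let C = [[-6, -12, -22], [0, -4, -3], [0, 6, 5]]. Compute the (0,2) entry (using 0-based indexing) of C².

58

Characteristic polynomial: r^3 + 5r^2 - 8r - 12 = (r - 2)(r + 1)(r + 6), so the eigenvalues are -6, -1, 2.
r=-6: eigenvector (1, 0, 0).
r=2: eigenvector (4, 1, -2).
r=-1: eigenvector (2, 1, -1).
P = [[1, 4, 2], [0, 1, 1], [0, -2, -1]], D = diag(-6, 2, -1), P⁻¹ = [[1, 0, 2], [0, -1, -1], [0, 2, 1]].
C² = P·diag(36, 4, 1)·P⁻¹ = [[36, -12, 58], [0, -2, -3], [0, 6, 7]].
The requested entry is 58.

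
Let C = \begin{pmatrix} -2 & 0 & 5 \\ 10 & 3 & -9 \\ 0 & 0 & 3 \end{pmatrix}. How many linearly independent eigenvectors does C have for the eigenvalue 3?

C − 3I = [[-5, 0, 5], [10, 0, -9], [0, 0, 0]].
This matrix has rank 2, so its null space has dimension 3 − 2 = 1.

1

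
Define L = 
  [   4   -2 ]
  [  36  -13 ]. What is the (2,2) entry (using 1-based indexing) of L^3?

-613

Characteristic polynomial: μ^2 + 9μ + 20 = (μ + 4)(μ + 5), so the eigenvalues are -5, -4.
μ=-4: eigenvector (1, 4).
μ=-5: eigenvector (2, 9).
P = [[1, 2], [4, 9]], D = diag(-4, -5), P⁻¹ = [[9, -2], [-4, 1]].
L³ = P·diag(-64, -125)·P⁻¹ = [[424, -122], [2196, -613]].
The requested entry is -613.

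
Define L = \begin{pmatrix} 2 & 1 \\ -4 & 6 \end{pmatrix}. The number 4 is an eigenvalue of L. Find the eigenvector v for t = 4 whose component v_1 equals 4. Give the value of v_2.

L − 4I = [[-2, 1], [-4, 2]].
Solving (L − 4I)v = 0 gives the eigenspace spanned by (4, 8).
With v_1 = 4, v = (4, 8), so v_2 = 8.

8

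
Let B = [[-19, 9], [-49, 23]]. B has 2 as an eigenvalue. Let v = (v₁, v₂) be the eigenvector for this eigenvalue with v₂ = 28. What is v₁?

12

B − 2I = [[-21, 9], [-49, 21]].
Solving (B − 2I)v = 0 gives the eigenspace spanned by (12, 28).
With v₂ = 28, v = (12, 28), so v₁ = 12.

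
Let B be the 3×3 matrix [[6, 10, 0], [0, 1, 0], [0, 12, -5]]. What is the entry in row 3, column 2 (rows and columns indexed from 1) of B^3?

Characteristic polynomial: λ^3 - 2λ^2 - 29λ + 30 = (λ - 6)(λ - 1)(λ + 5), so the eigenvalues are -5, 1, 6.
λ=6: eigenvector (1, 0, 0).
λ=1: eigenvector (-2, 1, 2).
λ=-5: eigenvector (0, 0, 1).
P = [[1, -2, 0], [0, 1, 0], [0, 2, 1]], D = diag(6, 1, -5), P⁻¹ = [[1, 2, 0], [0, 1, 0], [0, -2, 1]].
B³ = P·diag(216, 1, -125)·P⁻¹ = [[216, 430, 0], [0, 1, 0], [0, 252, -125]].
The requested entry is 252.

252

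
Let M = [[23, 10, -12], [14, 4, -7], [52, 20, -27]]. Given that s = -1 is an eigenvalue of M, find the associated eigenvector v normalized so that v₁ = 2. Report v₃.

4

M + 1I = [[24, 10, -12], [14, 5, -7], [52, 20, -26]].
Solving (M + 1I)v = 0 gives the eigenspace spanned by (2, 0, 4).
With v₁ = 2, v = (2, 0, 4), so v₃ = 4.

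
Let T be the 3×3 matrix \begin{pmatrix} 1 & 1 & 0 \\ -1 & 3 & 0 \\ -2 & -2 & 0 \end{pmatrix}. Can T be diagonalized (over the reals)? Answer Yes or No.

No

Characteristic polynomial: p(λ) = λ^3 - 4λ^2 + 4λ = λ(λ - 2)^2.
λ = 2 has algebraic multiplicity 2; rank(T − 2I) = 2, so geometric multiplicity = 1.
Geometric multiplicity < algebraic multiplicity, so T is not diagonalizable.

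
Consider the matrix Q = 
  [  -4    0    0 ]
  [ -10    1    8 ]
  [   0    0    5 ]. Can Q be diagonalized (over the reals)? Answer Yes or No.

Yes

Characteristic polynomial: p(s) = s^3 - 2s^2 - 19s + 20 = (s - 5)(s - 1)(s + 4).
All 3 eigenvalues are distinct, so Q is diagonalizable.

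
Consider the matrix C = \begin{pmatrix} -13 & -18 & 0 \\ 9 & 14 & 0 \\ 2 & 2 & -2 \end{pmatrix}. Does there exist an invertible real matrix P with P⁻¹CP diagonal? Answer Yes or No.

Yes

Characteristic polynomial: p(s) = s^3 + s^2 - 22s - 40 = (s - 5)(s + 2)(s + 4).
All 3 eigenvalues are distinct, so C is diagonalizable.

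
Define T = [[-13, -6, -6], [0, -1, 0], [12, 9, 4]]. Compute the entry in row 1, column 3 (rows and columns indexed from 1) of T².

54

Characteristic polynomial: μ^3 + 10μ^2 + 29μ + 20 = (μ + 1)(μ + 4)(μ + 5), so the eigenvalues are -5, -4, -1.
μ=-5: eigenvector (3, 0, -4).
μ=-1: eigenvector (-2, 1, 3).
μ=-4: eigenvector (-2, 0, 3).
P = [[3, -2, -2], [0, 1, 0], [-4, 3, 3]], D = diag(-5, -1, -4), P⁻¹ = [[3, 0, 2], [0, 1, 0], [4, -1, 3]].
T² = P·diag(25, 1, 16)·P⁻¹ = [[97, 30, 54], [0, 1, 0], [-108, -45, -56]].
The requested entry is 54.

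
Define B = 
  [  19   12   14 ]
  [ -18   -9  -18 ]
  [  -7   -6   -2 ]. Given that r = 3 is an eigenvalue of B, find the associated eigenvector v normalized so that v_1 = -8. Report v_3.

B − 3I = [[16, 12, 14], [-18, -12, -18], [-7, -6, -5]].
Solving (B − 3I)v = 0 gives the eigenspace spanned by (-8, 6, 4).
With v_1 = -8, v = (-8, 6, 4), so v_3 = 4.

4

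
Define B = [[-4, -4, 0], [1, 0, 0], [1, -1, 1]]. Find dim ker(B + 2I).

B + 2I = [[-2, -4, 0], [1, 2, 0], [1, -1, 3]].
This matrix has rank 2, so its null space has dimension 3 − 2 = 1.

1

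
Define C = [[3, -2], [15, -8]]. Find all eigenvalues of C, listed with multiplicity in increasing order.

-3, -2

Characteristic polynomial: p(r) = r^2 + 5r + 6 = (r + 2)(r + 3).
Roots (with multiplicity): -3, -2.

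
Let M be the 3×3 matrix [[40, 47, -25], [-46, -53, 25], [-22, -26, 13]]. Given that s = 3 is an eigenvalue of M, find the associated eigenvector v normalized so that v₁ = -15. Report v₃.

6

M − 3I = [[37, 47, -25], [-46, -56, 25], [-22, -26, 10]].
Solving (M − 3I)v = 0 gives the eigenspace spanned by (-15, 15, 6).
With v₁ = -15, v = (-15, 15, 6), so v₃ = 6.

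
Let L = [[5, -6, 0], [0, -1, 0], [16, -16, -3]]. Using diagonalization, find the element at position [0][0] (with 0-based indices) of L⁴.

Characteristic polynomial: t^3 - t^2 - 17t - 15 = (t - 5)(t + 1)(t + 3), so the eigenvalues are -3, -1, 5.
t=5: eigenvector (1, 0, 2).
t=-1: eigenvector (1, 1, 0).
t=-3: eigenvector (0, 0, 1).
P = [[1, 1, 0], [0, 1, 0], [2, 0, 1]], D = diag(5, -1, -3), P⁻¹ = [[1, -1, 0], [0, 1, 0], [-2, 2, 1]].
L⁴ = P·diag(625, 1, 81)·P⁻¹ = [[625, -624, 0], [0, 1, 0], [1088, -1088, 81]].
The requested entry is 625.

625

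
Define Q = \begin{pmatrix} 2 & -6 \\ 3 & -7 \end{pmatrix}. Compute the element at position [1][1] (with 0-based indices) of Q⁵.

Characteristic polynomial: s^2 + 5s + 4 = (s + 1)(s + 4), so the eigenvalues are -4, -1.
s=-4: eigenvector (1, 1).
s=-1: eigenvector (2, 1).
P = [[1, 2], [1, 1]], D = diag(-4, -1), P⁻¹ = [[-1, 2], [1, -1]].
Q⁵ = P·diag(-1024, -1)·P⁻¹ = [[1022, -2046], [1023, -2047]].
The requested entry is -2047.

-2047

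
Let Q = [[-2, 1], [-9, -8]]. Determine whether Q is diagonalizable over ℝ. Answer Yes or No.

Characteristic polynomial: p(r) = r^2 + 10r + 25 = (r + 5)^2.
r = -5 has algebraic multiplicity 2; rank(Q + 5I) = 1, so geometric multiplicity = 1.
Geometric multiplicity < algebraic multiplicity, so Q is not diagonalizable.

No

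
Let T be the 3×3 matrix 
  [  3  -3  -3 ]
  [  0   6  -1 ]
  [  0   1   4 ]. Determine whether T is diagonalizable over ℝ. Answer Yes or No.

No

Characteristic polynomial: p(s) = s^3 - 13s^2 + 55s - 75 = (s - 5)^2(s - 3).
s = 5 has algebraic multiplicity 2; rank(T − 5I) = 2, so geometric multiplicity = 1.
Geometric multiplicity < algebraic multiplicity, so T is not diagonalizable.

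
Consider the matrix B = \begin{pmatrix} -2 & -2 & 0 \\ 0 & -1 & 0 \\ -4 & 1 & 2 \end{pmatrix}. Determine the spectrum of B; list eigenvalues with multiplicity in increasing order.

Characteristic polynomial: p(t) = t^3 + t^2 - 4t - 4 = (t - 2)(t + 1)(t + 2).
Roots (with multiplicity): -2, -1, 2.

-2, -1, 2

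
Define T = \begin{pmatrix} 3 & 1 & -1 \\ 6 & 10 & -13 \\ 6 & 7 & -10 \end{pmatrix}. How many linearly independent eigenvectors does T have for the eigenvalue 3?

T − 3I = [[0, 1, -1], [6, 7, -13], [6, 7, -13]].
This matrix has rank 2, so its null space has dimension 3 − 2 = 1.

1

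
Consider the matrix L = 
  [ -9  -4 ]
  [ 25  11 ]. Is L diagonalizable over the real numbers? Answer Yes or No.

Characteristic polynomial: p(r) = r^2 - 2r + 1 = (r - 1)^2.
r = 1 has algebraic multiplicity 2; rank(L − 1I) = 1, so geometric multiplicity = 1.
Geometric multiplicity < algebraic multiplicity, so L is not diagonalizable.

No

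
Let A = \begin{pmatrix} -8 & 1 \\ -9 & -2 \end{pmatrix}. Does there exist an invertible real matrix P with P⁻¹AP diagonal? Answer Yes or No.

No

Characteristic polynomial: p(t) = t^2 + 10t + 25 = (t + 5)^2.
t = -5 has algebraic multiplicity 2; rank(A + 5I) = 1, so geometric multiplicity = 1.
Geometric multiplicity < algebraic multiplicity, so A is not diagonalizable.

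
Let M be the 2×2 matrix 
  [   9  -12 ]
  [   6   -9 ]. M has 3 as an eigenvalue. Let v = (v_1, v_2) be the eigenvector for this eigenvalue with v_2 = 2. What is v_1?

4

M − 3I = [[6, -12], [6, -12]].
Solving (M − 3I)v = 0 gives the eigenspace spanned by (4, 2).
With v_2 = 2, v = (4, 2), so v_1 = 4.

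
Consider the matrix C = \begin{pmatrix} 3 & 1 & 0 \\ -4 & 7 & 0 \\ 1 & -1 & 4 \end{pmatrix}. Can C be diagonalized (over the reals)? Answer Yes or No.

Characteristic polynomial: p(t) = t^3 - 14t^2 + 65t - 100 = (t - 5)^2(t - 4).
t = 5 has algebraic multiplicity 2; rank(C − 5I) = 2, so geometric multiplicity = 1.
Geometric multiplicity < algebraic multiplicity, so C is not diagonalizable.

No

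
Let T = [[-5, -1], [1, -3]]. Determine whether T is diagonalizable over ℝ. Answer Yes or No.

Characteristic polynomial: p(λ) = λ^2 + 8λ + 16 = (λ + 4)^2.
λ = -4 has algebraic multiplicity 2; rank(T + 4I) = 1, so geometric multiplicity = 1.
Geometric multiplicity < algebraic multiplicity, so T is not diagonalizable.

No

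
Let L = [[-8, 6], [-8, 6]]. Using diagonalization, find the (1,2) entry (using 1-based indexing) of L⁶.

-192

Characteristic polynomial: s^2 + 2s = s(s + 2), so the eigenvalues are -2, 0.
s=-2: eigenvector (1, 1).
s=0: eigenvector (3, 4).
P = [[1, 3], [1, 4]], D = diag(-2, 0), P⁻¹ = [[4, -3], [-1, 1]].
L⁶ = P·diag(64, 0)·P⁻¹ = [[256, -192], [256, -192]].
The requested entry is -192.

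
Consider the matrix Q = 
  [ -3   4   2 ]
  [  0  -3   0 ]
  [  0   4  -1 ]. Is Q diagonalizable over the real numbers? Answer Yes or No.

Yes

Characteristic polynomial: p(μ) = μ^3 + 7μ^2 + 15μ + 9 = (μ + 1)(μ + 3)^2.
μ = -3 has algebraic multiplicity 2; rank(Q + 3I) = 1, so geometric multiplicity = 2.
Every eigenvalue has geometric = algebraic multiplicity, so Q is diagonalizable.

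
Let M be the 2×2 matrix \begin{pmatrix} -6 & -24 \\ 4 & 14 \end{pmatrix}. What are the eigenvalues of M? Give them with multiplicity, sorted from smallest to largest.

2, 6

Characteristic polynomial: p(s) = s^2 - 8s + 12 = (s - 6)(s - 2).
Roots (with multiplicity): 2, 6.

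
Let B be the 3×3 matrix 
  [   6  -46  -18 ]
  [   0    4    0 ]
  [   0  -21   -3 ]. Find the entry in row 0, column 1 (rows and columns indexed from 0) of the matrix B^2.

-82

Characteristic polynomial: μ^3 - 7μ^2 - 6μ + 72 = (μ - 6)(μ - 4)(μ + 3), so the eigenvalues are -3, 4, 6.
μ=6: eigenvector (1, 0, 0).
μ=4: eigenvector (-4, 1, -3).
μ=-3: eigenvector (2, 0, 1).
P = [[1, -4, 2], [0, 1, 0], [0, -3, 1]], D = diag(6, 4, -3), P⁻¹ = [[1, -2, -2], [0, 1, 0], [0, 3, 1]].
B² = P·diag(36, 16, 9)·P⁻¹ = [[36, -82, -54], [0, 16, 0], [0, -21, 9]].
The requested entry is -82.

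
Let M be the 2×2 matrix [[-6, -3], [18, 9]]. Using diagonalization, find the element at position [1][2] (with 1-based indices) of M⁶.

Characteristic polynomial: r^2 - 3r = r(r - 3), so the eigenvalues are 0, 3.
r=0: eigenvector (1, -2).
r=3: eigenvector (1, -3).
P = [[1, 1], [-2, -3]], D = diag(0, 3), P⁻¹ = [[3, 1], [-2, -1]].
M⁶ = P·diag(0, 729)·P⁻¹ = [[-1458, -729], [4374, 2187]].
The requested entry is -729.

-729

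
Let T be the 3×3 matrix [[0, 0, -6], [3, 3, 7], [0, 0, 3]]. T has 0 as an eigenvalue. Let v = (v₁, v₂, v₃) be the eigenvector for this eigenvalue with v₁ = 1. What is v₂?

T = [[0, 0, -6], [3, 3, 7], [0, 0, 3]].
Solving (T)v = 0 gives the eigenspace spanned by (1, -1, 0).
With v₁ = 1, v = (1, -1, 0), so v₂ = -1.

-1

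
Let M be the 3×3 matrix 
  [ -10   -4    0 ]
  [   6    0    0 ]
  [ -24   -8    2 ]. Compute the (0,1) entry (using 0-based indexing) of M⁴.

Characteristic polynomial: t^3 + 8t^2 + 4t - 48 = (t - 2)(t + 4)(t + 6), so the eigenvalues are -6, -4, 2.
t=-6: eigenvector (1, -1, 2).
t=-4: eigenvector (-2, 3, -4).
t=2: eigenvector (0, 0, 1).
P = [[1, -2, 0], [-1, 3, 0], [2, -4, 1]], D = diag(-6, -4, 2), P⁻¹ = [[3, 2, 0], [1, 1, 0], [-2, 0, 1]].
M⁴ = P·diag(1296, 256, 16)·P⁻¹ = [[3376, 2080, 0], [-3120, -1824, 0], [6720, 4160, 16]].
The requested entry is 2080.

2080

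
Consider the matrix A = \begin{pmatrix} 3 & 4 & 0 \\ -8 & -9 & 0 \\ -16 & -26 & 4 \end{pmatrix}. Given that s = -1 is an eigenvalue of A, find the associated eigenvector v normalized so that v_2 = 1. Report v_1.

-1

A + 1I = [[4, 4, 0], [-8, -8, 0], [-16, -26, 5]].
Solving (A + 1I)v = 0 gives the eigenspace spanned by (-1, 1, 2).
With v_2 = 1, v = (-1, 1, 2), so v_1 = -1.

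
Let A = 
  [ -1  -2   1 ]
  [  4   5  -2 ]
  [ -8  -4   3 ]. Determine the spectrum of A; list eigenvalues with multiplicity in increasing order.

Characteristic polynomial: p(μ) = μ^3 - 7μ^2 + 15μ - 9 = (μ - 3)^2(μ - 1).
Roots (with multiplicity): 1, 3, 3.

1, 3, 3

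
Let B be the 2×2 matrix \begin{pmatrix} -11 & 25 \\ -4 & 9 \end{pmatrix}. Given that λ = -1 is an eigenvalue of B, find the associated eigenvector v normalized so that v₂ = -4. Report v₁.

-10

B + 1I = [[-10, 25], [-4, 10]].
Solving (B + 1I)v = 0 gives the eigenspace spanned by (-10, -4).
With v₂ = -4, v = (-10, -4), so v₁ = -10.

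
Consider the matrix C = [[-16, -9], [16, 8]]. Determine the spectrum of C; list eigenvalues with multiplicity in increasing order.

-4, -4

Characteristic polynomial: p(λ) = λ^2 + 8λ + 16 = (λ + 4)^2.
Roots (with multiplicity): -4, -4.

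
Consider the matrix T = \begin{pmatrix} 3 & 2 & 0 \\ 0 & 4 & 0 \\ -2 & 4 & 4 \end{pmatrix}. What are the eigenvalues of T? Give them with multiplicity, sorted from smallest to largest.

Characteristic polynomial: p(μ) = μ^3 - 11μ^2 + 40μ - 48 = (μ - 4)^2(μ - 3).
Roots (with multiplicity): 3, 4, 4.

3, 4, 4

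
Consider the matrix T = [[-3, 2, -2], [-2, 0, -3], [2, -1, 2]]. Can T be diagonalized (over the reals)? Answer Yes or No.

Characteristic polynomial: p(λ) = λ^3 + λ^2 - λ - 1 = (λ - 1)(λ + 1)^2.
λ = -1 has algebraic multiplicity 2; rank(T + 1I) = 2, so geometric multiplicity = 1.
Geometric multiplicity < algebraic multiplicity, so T is not diagonalizable.

No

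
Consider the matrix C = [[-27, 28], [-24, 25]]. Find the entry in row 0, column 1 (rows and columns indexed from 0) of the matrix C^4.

Characteristic polynomial: r^2 + 2r - 3 = (r - 1)(r + 3), so the eigenvalues are -3, 1.
r=1: eigenvector (1, 1).
r=-3: eigenvector (7, 6).
P = [[1, 7], [1, 6]], D = diag(1, -3), P⁻¹ = [[-6, 7], [1, -1]].
C⁴ = P·diag(1, 81)·P⁻¹ = [[561, -560], [480, -479]].
The requested entry is -560.

-560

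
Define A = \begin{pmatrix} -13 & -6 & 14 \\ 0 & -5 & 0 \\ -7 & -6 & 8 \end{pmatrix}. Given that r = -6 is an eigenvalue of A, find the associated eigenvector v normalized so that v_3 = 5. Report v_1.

10

A + 6I = [[-7, -6, 14], [0, 1, 0], [-7, -6, 14]].
Solving (A + 6I)v = 0 gives the eigenspace spanned by (10, 0, 5).
With v_3 = 5, v = (10, 0, 5), so v_1 = 10.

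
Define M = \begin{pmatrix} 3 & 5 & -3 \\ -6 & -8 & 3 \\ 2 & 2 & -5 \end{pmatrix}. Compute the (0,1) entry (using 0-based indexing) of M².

Characteristic polynomial: μ^3 + 10μ^2 + 31μ + 30 = (μ + 2)(μ + 3)(μ + 5), so the eigenvalues are -5, -3, -2.
μ=-2: eigenvector (1, -1, 0).
μ=-3: eigenvector (-2, 3, 1).
μ=-5: eigenvector (1, -1, 1).
P = [[1, -2, 1], [-1, 3, -1], [0, 1, 1]], D = diag(-2, -3, -5), P⁻¹ = [[4, 3, -1], [1, 1, 0], [-1, -1, 1]].
M² = P·diag(4, 9, 25)·P⁻¹ = [[-27, -31, 21], [36, 40, -21], [-16, -16, 25]].
The requested entry is -31.

-31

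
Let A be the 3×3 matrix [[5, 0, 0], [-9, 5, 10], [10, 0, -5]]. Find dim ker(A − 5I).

A − 5I = [[0, 0, 0], [-9, 0, 10], [10, 0, -10]].
This matrix has rank 2, so its null space has dimension 3 − 2 = 1.

1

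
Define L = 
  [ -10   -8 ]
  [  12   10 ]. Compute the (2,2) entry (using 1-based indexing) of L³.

Characteristic polynomial: μ^2 - 4 = (μ - 2)(μ + 2), so the eigenvalues are -2, 2.
μ=-2: eigenvector (-1, 1).
μ=2: eigenvector (-2, 3).
P = [[-1, -2], [1, 3]], D = diag(-2, 2), P⁻¹ = [[-3, -2], [1, 1]].
L³ = P·diag(-8, 8)·P⁻¹ = [[-40, -32], [48, 40]].
The requested entry is 40.

40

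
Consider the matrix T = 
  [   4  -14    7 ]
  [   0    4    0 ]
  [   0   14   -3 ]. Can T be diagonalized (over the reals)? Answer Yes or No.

Yes

Characteristic polynomial: p(λ) = λ^3 - 5λ^2 - 8λ + 48 = (λ - 4)^2(λ + 3).
λ = 4 has algebraic multiplicity 2; rank(T − 4I) = 1, so geometric multiplicity = 2.
Every eigenvalue has geometric = algebraic multiplicity, so T is diagonalizable.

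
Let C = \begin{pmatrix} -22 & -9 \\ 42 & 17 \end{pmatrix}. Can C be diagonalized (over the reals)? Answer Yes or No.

Yes

Characteristic polynomial: p(μ) = μ^2 + 5μ + 4 = (μ + 1)(μ + 4).
All 2 eigenvalues are distinct, so C is diagonalizable.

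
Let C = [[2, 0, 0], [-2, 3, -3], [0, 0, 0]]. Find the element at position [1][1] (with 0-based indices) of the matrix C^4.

Characteristic polynomial: μ^3 - 5μ^2 + 6μ = μ(μ - 3)(μ - 2), so the eigenvalues are 0, 2, 3.
μ=2: eigenvector (1, 2, 0).
μ=3: eigenvector (0, 1, 0).
μ=0: eigenvector (0, 1, 1).
P = [[1, 0, 0], [2, 1, 1], [0, 0, 1]], D = diag(2, 3, 0), P⁻¹ = [[1, 0, 0], [-2, 1, -1], [0, 0, 1]].
C⁴ = P·diag(16, 81, 0)·P⁻¹ = [[16, 0, 0], [-130, 81, -81], [0, 0, 0]].
The requested entry is 81.

81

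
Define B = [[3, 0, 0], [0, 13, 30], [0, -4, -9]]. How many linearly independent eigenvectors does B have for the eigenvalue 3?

2

B − 3I = [[0, 0, 0], [0, 10, 30], [0, -4, -12]].
This matrix has rank 1, so its null space has dimension 3 − 1 = 2.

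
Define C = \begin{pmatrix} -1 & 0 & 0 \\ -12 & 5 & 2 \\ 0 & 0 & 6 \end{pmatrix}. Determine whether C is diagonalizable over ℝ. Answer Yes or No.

Yes

Characteristic polynomial: p(r) = r^3 - 10r^2 + 19r + 30 = (r - 6)(r - 5)(r + 1).
All 3 eigenvalues are distinct, so C is diagonalizable.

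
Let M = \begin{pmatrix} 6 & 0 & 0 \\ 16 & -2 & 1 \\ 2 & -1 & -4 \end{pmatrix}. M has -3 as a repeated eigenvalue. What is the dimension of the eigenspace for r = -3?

M + 3I = [[9, 0, 0], [16, 1, 1], [2, -1, -1]].
This matrix has rank 2, so its null space has dimension 3 − 2 = 1.

1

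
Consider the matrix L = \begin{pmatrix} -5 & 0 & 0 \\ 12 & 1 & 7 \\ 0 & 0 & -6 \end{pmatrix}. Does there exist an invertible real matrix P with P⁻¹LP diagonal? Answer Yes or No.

Characteristic polynomial: p(s) = s^3 + 10s^2 + 19s - 30 = (s - 1)(s + 5)(s + 6).
All 3 eigenvalues are distinct, so L is diagonalizable.

Yes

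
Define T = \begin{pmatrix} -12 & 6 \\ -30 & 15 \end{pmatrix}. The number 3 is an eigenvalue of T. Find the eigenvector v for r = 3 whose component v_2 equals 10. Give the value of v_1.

T − 3I = [[-15, 6], [-30, 12]].
Solving (T − 3I)v = 0 gives the eigenspace spanned by (4, 10).
With v_2 = 10, v = (4, 10), so v_1 = 4.

4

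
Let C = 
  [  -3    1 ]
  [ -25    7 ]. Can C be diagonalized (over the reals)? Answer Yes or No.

No

Characteristic polynomial: p(r) = r^2 - 4r + 4 = (r - 2)^2.
r = 2 has algebraic multiplicity 2; rank(C − 2I) = 1, so geometric multiplicity = 1.
Geometric multiplicity < algebraic multiplicity, so C is not diagonalizable.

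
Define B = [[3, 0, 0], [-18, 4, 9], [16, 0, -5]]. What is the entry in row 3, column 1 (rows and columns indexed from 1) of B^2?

-32

Characteristic polynomial: λ^3 - 2λ^2 - 23λ + 60 = (λ - 4)(λ - 3)(λ + 5), so the eigenvalues are -5, 3, 4.
λ=3: eigenvector (1, 0, 2).
λ=4: eigenvector (0, 1, 0).
λ=-5: eigenvector (0, -1, 1).
P = [[1, 0, 0], [0, 1, -1], [2, 0, 1]], D = diag(3, 4, -5), P⁻¹ = [[1, 0, 0], [-2, 1, 1], [-2, 0, 1]].
B² = P·diag(9, 16, 25)·P⁻¹ = [[9, 0, 0], [18, 16, -9], [-32, 0, 25]].
The requested entry is -32.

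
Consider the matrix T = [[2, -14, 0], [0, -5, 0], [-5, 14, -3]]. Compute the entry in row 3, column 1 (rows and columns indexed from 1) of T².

Characteristic polynomial: s^3 + 6s^2 - s - 30 = (s - 2)(s + 3)(s + 5), so the eigenvalues are -5, -3, 2.
s=2: eigenvector (1, 0, -1).
s=-5: eigenvector (2, 1, -2).
s=-3: eigenvector (0, 0, 1).
P = [[1, 2, 0], [0, 1, 0], [-1, -2, 1]], D = diag(2, -5, -3), P⁻¹ = [[1, -2, 0], [0, 1, 0], [1, 0, 1]].
T² = P·diag(4, 25, 9)·P⁻¹ = [[4, 42, 0], [0, 25, 0], [5, -42, 9]].
The requested entry is 5.

5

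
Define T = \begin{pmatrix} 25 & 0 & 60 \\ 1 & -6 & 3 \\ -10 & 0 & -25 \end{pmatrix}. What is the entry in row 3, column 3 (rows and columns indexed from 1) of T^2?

Characteristic polynomial: r^3 + 6r^2 - 25r - 150 = (r - 5)(r + 5)(r + 6), so the eigenvalues are -6, -5, 5.
r=-5: eigenvector (-2, 1, 1).
r=-6: eigenvector (0, 1, 0).
r=5: eigenvector (-3, 0, 1).
P = [[-2, 0, -3], [1, 1, 0], [1, 0, 1]], D = diag(-5, -6, 5), P⁻¹ = [[1, 0, 3], [-1, 1, -3], [-1, 0, -2]].
T² = P·diag(25, 36, 25)·P⁻¹ = [[25, 0, 0], [-11, 36, -33], [0, 0, 25]].
The requested entry is 25.

25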